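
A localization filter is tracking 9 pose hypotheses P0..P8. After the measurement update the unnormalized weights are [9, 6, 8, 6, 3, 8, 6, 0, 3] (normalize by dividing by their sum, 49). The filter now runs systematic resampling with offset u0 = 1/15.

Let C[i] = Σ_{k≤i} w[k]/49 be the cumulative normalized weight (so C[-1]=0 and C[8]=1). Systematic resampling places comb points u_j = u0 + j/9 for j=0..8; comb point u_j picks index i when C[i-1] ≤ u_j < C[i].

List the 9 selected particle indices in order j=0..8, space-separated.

C = [9/49, 15/49, 23/49, 29/49, 32/49, 40/49, 46/49, 46/49, 1]
j=0: u_0=1/15 ∈ [0, 9/49) → index 0
j=1: u_1=8/45 ∈ [0, 9/49) → index 0
j=2: u_2=13/45 ∈ [9/49, 15/49) → index 1
j=3: u_3=2/5 ∈ [15/49, 23/49) → index 2
j=4: u_4=23/45 ∈ [23/49, 29/49) → index 3
j=5: u_5=28/45 ∈ [29/49, 32/49) → index 4
j=6: u_6=11/15 ∈ [32/49, 40/49) → index 5
j=7: u_7=38/45 ∈ [40/49, 46/49) → index 6
j=8: u_8=43/45 ∈ [46/49, 1) → index 8

0 0 1 2 3 4 5 6 8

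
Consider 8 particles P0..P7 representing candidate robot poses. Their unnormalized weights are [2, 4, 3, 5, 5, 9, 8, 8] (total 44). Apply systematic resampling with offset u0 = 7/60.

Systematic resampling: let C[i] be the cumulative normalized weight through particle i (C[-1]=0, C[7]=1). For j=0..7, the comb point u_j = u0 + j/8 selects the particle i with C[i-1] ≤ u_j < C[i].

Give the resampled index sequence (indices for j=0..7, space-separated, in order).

C = [1/22, 3/22, 9/44, 7/22, 19/44, 7/11, 9/11, 1]
j=0: u_0=7/60 ∈ [1/22, 3/22) → index 1
j=1: u_1=29/120 ∈ [9/44, 7/22) → index 3
j=2: u_2=11/30 ∈ [7/22, 19/44) → index 4
j=3: u_3=59/120 ∈ [19/44, 7/11) → index 5
j=4: u_4=37/60 ∈ [19/44, 7/11) → index 5
j=5: u_5=89/120 ∈ [7/11, 9/11) → index 6
j=6: u_6=13/15 ∈ [9/11, 1) → index 7
j=7: u_7=119/120 ∈ [9/11, 1) → index 7

1 3 4 5 5 6 7 7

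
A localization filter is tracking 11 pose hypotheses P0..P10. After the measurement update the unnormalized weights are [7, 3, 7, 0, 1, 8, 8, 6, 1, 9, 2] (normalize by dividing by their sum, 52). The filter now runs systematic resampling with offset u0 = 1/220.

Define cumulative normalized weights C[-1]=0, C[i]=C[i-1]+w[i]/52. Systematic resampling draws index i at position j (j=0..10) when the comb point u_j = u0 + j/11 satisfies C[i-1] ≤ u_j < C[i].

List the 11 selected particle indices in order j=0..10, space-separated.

C = [7/52, 5/26, 17/52, 17/52, 9/26, 1/2, 17/26, 10/13, 41/52, 25/26, 1]
j=0: u_0=1/220 ∈ [0, 7/52) → index 0
j=1: u_1=21/220 ∈ [0, 7/52) → index 0
j=2: u_2=41/220 ∈ [7/52, 5/26) → index 1
j=3: u_3=61/220 ∈ [5/26, 17/52) → index 2
j=4: u_4=81/220 ∈ [9/26, 1/2) → index 5
j=5: u_5=101/220 ∈ [9/26, 1/2) → index 5
j=6: u_6=11/20 ∈ [1/2, 17/26) → index 6
j=7: u_7=141/220 ∈ [1/2, 17/26) → index 6
j=8: u_8=161/220 ∈ [17/26, 10/13) → index 7
j=9: u_9=181/220 ∈ [41/52, 25/26) → index 9
j=10: u_10=201/220 ∈ [41/52, 25/26) → index 9

0 0 1 2 5 5 6 6 7 9 9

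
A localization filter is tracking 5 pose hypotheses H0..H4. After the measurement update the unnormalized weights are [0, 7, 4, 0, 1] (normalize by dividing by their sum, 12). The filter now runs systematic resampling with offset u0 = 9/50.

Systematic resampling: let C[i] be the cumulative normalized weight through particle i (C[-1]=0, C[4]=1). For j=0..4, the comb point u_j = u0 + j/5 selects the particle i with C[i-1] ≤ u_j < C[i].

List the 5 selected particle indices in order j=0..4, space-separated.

C = [0, 7/12, 11/12, 11/12, 1]
j=0: u_0=9/50 ∈ [0, 7/12) → index 1
j=1: u_1=19/50 ∈ [0, 7/12) → index 1
j=2: u_2=29/50 ∈ [0, 7/12) → index 1
j=3: u_3=39/50 ∈ [7/12, 11/12) → index 2
j=4: u_4=49/50 ∈ [11/12, 1) → index 4

1 1 1 2 4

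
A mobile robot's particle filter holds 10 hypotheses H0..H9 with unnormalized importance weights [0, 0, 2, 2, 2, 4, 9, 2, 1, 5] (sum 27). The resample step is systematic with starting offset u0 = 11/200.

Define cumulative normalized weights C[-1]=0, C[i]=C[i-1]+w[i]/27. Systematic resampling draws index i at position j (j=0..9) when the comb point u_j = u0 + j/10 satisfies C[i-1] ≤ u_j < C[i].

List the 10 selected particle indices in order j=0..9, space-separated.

2 4 5 5 6 6 6 7 9 9

C = [0, 0, 2/27, 4/27, 2/9, 10/27, 19/27, 7/9, 22/27, 1]
j=0: u_0=11/200 ∈ [0, 2/27) → index 2
j=1: u_1=31/200 ∈ [4/27, 2/9) → index 4
j=2: u_2=51/200 ∈ [2/9, 10/27) → index 5
j=3: u_3=71/200 ∈ [2/9, 10/27) → index 5
j=4: u_4=91/200 ∈ [10/27, 19/27) → index 6
j=5: u_5=111/200 ∈ [10/27, 19/27) → index 6
j=6: u_6=131/200 ∈ [10/27, 19/27) → index 6
j=7: u_7=151/200 ∈ [19/27, 7/9) → index 7
j=8: u_8=171/200 ∈ [22/27, 1) → index 9
j=9: u_9=191/200 ∈ [22/27, 1) → index 9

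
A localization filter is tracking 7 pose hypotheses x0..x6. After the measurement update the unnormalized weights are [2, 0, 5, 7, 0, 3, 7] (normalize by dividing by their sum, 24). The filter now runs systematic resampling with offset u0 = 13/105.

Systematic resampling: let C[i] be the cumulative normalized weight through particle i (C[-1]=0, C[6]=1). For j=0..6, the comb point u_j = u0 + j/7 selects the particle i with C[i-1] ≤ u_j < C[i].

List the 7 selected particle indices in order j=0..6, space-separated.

C = [1/12, 1/12, 7/24, 7/12, 7/12, 17/24, 1]
j=0: u_0=13/105 ∈ [1/12, 7/24) → index 2
j=1: u_1=4/15 ∈ [1/12, 7/24) → index 2
j=2: u_2=43/105 ∈ [7/24, 7/12) → index 3
j=3: u_3=58/105 ∈ [7/24, 7/12) → index 3
j=4: u_4=73/105 ∈ [7/12, 17/24) → index 5
j=5: u_5=88/105 ∈ [17/24, 1) → index 6
j=6: u_6=103/105 ∈ [17/24, 1) → index 6

2 2 3 3 5 6 6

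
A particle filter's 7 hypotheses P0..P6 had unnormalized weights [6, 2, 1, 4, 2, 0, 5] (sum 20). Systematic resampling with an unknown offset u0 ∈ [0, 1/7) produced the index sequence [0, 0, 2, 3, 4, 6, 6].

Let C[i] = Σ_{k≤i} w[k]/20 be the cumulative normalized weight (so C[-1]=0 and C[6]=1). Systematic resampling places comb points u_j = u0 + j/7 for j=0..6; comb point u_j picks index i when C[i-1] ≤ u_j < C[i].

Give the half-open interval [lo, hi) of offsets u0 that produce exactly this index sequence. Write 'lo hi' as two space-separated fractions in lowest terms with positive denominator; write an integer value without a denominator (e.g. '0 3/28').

C = [3/10, 2/5, 9/20, 13/20, 3/4, 3/4, 1]
j=0 picked index 0: u0 ∈ [0, 3/10)
j=1 picked index 0: u0 ∈ [-1/7, 11/70)
j=2 picked index 2: u0 ∈ [4/35, 23/140)
j=3 picked index 3: u0 ∈ [3/140, 31/140)
j=4 picked index 4: u0 ∈ [11/140, 5/28)
j=5 picked index 6: u0 ∈ [1/28, 2/7)
j=6 picked index 6: u0 ∈ [-3/28, 1/7)
intersection: [4/35, 1/7)

4/35 1/7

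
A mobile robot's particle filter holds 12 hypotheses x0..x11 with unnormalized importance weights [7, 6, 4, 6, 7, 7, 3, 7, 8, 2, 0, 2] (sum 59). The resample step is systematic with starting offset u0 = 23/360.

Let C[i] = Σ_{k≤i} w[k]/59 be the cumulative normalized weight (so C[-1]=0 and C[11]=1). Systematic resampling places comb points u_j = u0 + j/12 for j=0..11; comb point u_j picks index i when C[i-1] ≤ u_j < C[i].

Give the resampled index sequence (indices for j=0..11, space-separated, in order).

0 1 2 3 4 4 5 6 7 8 8 11

C = [7/59, 13/59, 17/59, 23/59, 30/59, 37/59, 40/59, 47/59, 55/59, 57/59, 57/59, 1]
j=0: u_0=23/360 ∈ [0, 7/59) → index 0
j=1: u_1=53/360 ∈ [7/59, 13/59) → index 1
j=2: u_2=83/360 ∈ [13/59, 17/59) → index 2
j=3: u_3=113/360 ∈ [17/59, 23/59) → index 3
j=4: u_4=143/360 ∈ [23/59, 30/59) → index 4
j=5: u_5=173/360 ∈ [23/59, 30/59) → index 4
j=6: u_6=203/360 ∈ [30/59, 37/59) → index 5
j=7: u_7=233/360 ∈ [37/59, 40/59) → index 6
j=8: u_8=263/360 ∈ [40/59, 47/59) → index 7
j=9: u_9=293/360 ∈ [47/59, 55/59) → index 8
j=10: u_10=323/360 ∈ [47/59, 55/59) → index 8
j=11: u_11=353/360 ∈ [57/59, 1) → index 11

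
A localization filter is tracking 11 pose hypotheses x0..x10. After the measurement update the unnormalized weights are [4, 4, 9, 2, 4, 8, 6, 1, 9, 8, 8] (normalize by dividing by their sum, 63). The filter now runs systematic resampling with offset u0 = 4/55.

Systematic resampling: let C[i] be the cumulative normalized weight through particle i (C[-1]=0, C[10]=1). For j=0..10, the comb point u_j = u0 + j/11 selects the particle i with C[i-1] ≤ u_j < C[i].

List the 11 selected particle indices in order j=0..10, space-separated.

1 2 2 4 5 6 8 8 9 10 10

C = [4/63, 8/63, 17/63, 19/63, 23/63, 31/63, 37/63, 38/63, 47/63, 55/63, 1]
j=0: u_0=4/55 ∈ [4/63, 8/63) → index 1
j=1: u_1=9/55 ∈ [8/63, 17/63) → index 2
j=2: u_2=14/55 ∈ [8/63, 17/63) → index 2
j=3: u_3=19/55 ∈ [19/63, 23/63) → index 4
j=4: u_4=24/55 ∈ [23/63, 31/63) → index 5
j=5: u_5=29/55 ∈ [31/63, 37/63) → index 6
j=6: u_6=34/55 ∈ [38/63, 47/63) → index 8
j=7: u_7=39/55 ∈ [38/63, 47/63) → index 8
j=8: u_8=4/5 ∈ [47/63, 55/63) → index 9
j=9: u_9=49/55 ∈ [55/63, 1) → index 10
j=10: u_10=54/55 ∈ [55/63, 1) → index 10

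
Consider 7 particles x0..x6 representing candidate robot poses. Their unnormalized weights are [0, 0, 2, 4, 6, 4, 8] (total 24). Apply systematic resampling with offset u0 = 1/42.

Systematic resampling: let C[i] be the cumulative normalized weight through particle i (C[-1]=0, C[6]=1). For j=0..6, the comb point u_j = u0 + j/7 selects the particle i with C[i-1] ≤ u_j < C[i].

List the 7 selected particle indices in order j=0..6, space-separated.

2 3 4 4 5 6 6

C = [0, 0, 1/12, 1/4, 1/2, 2/3, 1]
j=0: u_0=1/42 ∈ [0, 1/12) → index 2
j=1: u_1=1/6 ∈ [1/12, 1/4) → index 3
j=2: u_2=13/42 ∈ [1/4, 1/2) → index 4
j=3: u_3=19/42 ∈ [1/4, 1/2) → index 4
j=4: u_4=25/42 ∈ [1/2, 2/3) → index 5
j=5: u_5=31/42 ∈ [2/3, 1) → index 6
j=6: u_6=37/42 ∈ [2/3, 1) → index 6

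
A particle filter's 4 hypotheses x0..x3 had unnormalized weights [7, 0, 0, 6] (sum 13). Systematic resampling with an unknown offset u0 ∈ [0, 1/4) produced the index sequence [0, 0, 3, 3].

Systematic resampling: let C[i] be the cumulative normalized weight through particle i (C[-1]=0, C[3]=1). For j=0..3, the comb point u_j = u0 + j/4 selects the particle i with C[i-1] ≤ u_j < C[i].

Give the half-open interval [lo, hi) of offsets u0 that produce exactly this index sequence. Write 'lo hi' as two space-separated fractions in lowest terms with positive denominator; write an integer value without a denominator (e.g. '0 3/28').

C = [7/13, 7/13, 7/13, 1]
j=0 picked index 0: u0 ∈ [0, 7/13)
j=1 picked index 0: u0 ∈ [-1/4, 15/52)
j=2 picked index 3: u0 ∈ [1/26, 1/2)
j=3 picked index 3: u0 ∈ [-11/52, 1/4)
intersection: [1/26, 1/4)

1/26 1/4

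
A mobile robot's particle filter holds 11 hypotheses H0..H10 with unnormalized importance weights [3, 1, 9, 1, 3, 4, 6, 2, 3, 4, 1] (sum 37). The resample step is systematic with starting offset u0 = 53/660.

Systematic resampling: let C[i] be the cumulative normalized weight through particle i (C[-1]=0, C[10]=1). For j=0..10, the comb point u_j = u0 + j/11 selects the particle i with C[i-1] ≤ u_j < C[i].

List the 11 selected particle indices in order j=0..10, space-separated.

C = [3/37, 4/37, 13/37, 14/37, 17/37, 21/37, 27/37, 29/37, 32/37, 36/37, 1]
j=0: u_0=53/660 ∈ [0, 3/37) → index 0
j=1: u_1=113/660 ∈ [4/37, 13/37) → index 2
j=2: u_2=173/660 ∈ [4/37, 13/37) → index 2
j=3: u_3=233/660 ∈ [13/37, 14/37) → index 3
j=4: u_4=293/660 ∈ [14/37, 17/37) → index 4
j=5: u_5=353/660 ∈ [17/37, 21/37) → index 5
j=6: u_6=413/660 ∈ [21/37, 27/37) → index 6
j=7: u_7=43/60 ∈ [21/37, 27/37) → index 6
j=8: u_8=533/660 ∈ [29/37, 32/37) → index 8
j=9: u_9=593/660 ∈ [32/37, 36/37) → index 9
j=10: u_10=653/660 ∈ [36/37, 1) → index 10

0 2 2 3 4 5 6 6 8 9 10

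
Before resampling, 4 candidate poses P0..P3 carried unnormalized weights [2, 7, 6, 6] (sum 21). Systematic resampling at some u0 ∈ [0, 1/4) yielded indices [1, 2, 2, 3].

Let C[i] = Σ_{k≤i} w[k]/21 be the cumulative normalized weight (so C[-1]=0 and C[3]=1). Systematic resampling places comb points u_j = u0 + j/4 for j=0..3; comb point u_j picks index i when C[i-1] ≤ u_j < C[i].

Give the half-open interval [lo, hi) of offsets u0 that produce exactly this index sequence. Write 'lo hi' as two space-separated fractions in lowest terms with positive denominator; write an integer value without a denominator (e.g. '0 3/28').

C = [2/21, 3/7, 5/7, 1]
j=0 picked index 1: u0 ∈ [2/21, 3/7)
j=1 picked index 2: u0 ∈ [5/28, 13/28)
j=2 picked index 2: u0 ∈ [-1/14, 3/14)
j=3 picked index 3: u0 ∈ [-1/28, 1/4)
intersection: [5/28, 3/14)

5/28 3/14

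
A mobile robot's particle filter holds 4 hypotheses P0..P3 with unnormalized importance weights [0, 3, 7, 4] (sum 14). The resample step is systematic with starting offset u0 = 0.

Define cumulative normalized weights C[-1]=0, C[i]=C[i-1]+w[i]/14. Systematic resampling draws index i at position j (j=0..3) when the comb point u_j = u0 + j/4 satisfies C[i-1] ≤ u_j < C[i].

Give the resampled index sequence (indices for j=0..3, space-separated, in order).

1 2 2 3

C = [0, 3/14, 5/7, 1]
j=0: u_0=0 ∈ [0, 3/14) → index 1
j=1: u_1=1/4 ∈ [3/14, 5/7) → index 2
j=2: u_2=1/2 ∈ [3/14, 5/7) → index 2
j=3: u_3=3/4 ∈ [5/7, 1) → index 3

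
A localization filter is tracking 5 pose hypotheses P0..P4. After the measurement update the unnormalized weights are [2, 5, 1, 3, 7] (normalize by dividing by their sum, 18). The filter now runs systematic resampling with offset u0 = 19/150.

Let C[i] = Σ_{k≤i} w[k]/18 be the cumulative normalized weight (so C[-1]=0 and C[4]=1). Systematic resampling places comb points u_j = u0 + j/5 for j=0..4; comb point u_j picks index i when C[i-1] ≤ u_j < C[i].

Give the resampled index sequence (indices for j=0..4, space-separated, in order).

C = [1/9, 7/18, 4/9, 11/18, 1]
j=0: u_0=19/150 ∈ [1/9, 7/18) → index 1
j=1: u_1=49/150 ∈ [1/9, 7/18) → index 1
j=2: u_2=79/150 ∈ [4/9, 11/18) → index 3
j=3: u_3=109/150 ∈ [11/18, 1) → index 4
j=4: u_4=139/150 ∈ [11/18, 1) → index 4

1 1 3 4 4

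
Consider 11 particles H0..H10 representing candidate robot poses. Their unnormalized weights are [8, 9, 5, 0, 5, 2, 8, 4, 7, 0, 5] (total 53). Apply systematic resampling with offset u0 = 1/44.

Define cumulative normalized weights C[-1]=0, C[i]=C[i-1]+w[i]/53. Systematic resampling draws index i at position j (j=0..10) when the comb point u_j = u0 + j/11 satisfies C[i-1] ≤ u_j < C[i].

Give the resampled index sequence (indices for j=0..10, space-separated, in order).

0 0 1 1 2 4 6 6 7 8 10

C = [8/53, 17/53, 22/53, 22/53, 27/53, 29/53, 37/53, 41/53, 48/53, 48/53, 1]
j=0: u_0=1/44 ∈ [0, 8/53) → index 0
j=1: u_1=5/44 ∈ [0, 8/53) → index 0
j=2: u_2=9/44 ∈ [8/53, 17/53) → index 1
j=3: u_3=13/44 ∈ [8/53, 17/53) → index 1
j=4: u_4=17/44 ∈ [17/53, 22/53) → index 2
j=5: u_5=21/44 ∈ [22/53, 27/53) → index 4
j=6: u_6=25/44 ∈ [29/53, 37/53) → index 6
j=7: u_7=29/44 ∈ [29/53, 37/53) → index 6
j=8: u_8=3/4 ∈ [37/53, 41/53) → index 7
j=9: u_9=37/44 ∈ [41/53, 48/53) → index 8
j=10: u_10=41/44 ∈ [48/53, 1) → index 10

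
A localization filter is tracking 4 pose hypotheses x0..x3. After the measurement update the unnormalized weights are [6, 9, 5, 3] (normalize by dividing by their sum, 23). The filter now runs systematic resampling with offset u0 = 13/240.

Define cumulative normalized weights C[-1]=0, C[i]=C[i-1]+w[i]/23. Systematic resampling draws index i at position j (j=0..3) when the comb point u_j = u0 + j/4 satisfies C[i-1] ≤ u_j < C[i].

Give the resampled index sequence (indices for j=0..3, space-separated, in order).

0 1 1 2

C = [6/23, 15/23, 20/23, 1]
j=0: u_0=13/240 ∈ [0, 6/23) → index 0
j=1: u_1=73/240 ∈ [6/23, 15/23) → index 1
j=2: u_2=133/240 ∈ [6/23, 15/23) → index 1
j=3: u_3=193/240 ∈ [15/23, 20/23) → index 2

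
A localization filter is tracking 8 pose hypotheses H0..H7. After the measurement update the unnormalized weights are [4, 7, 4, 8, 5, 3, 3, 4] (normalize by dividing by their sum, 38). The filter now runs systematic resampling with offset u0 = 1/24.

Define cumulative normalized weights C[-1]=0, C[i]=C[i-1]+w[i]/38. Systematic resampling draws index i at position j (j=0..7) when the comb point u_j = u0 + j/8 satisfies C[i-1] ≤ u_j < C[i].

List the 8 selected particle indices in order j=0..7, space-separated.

C = [2/19, 11/38, 15/38, 23/38, 14/19, 31/38, 17/19, 1]
j=0: u_0=1/24 ∈ [0, 2/19) → index 0
j=1: u_1=1/6 ∈ [2/19, 11/38) → index 1
j=2: u_2=7/24 ∈ [11/38, 15/38) → index 2
j=3: u_3=5/12 ∈ [15/38, 23/38) → index 3
j=4: u_4=13/24 ∈ [15/38, 23/38) → index 3
j=5: u_5=2/3 ∈ [23/38, 14/19) → index 4
j=6: u_6=19/24 ∈ [14/19, 31/38) → index 5
j=7: u_7=11/12 ∈ [17/19, 1) → index 7

0 1 2 3 3 4 5 7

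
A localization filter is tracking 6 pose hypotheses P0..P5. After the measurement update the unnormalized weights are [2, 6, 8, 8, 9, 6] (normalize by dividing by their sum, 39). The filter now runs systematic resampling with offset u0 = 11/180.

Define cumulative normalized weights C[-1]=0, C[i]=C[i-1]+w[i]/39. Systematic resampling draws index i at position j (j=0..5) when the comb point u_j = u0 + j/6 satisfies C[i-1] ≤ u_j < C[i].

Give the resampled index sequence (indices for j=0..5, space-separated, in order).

C = [2/39, 8/39, 16/39, 8/13, 11/13, 1]
j=0: u_0=11/180 ∈ [2/39, 8/39) → index 1
j=1: u_1=41/180 ∈ [8/39, 16/39) → index 2
j=2: u_2=71/180 ∈ [8/39, 16/39) → index 2
j=3: u_3=101/180 ∈ [16/39, 8/13) → index 3
j=4: u_4=131/180 ∈ [8/13, 11/13) → index 4
j=5: u_5=161/180 ∈ [11/13, 1) → index 5

1 2 2 3 4 5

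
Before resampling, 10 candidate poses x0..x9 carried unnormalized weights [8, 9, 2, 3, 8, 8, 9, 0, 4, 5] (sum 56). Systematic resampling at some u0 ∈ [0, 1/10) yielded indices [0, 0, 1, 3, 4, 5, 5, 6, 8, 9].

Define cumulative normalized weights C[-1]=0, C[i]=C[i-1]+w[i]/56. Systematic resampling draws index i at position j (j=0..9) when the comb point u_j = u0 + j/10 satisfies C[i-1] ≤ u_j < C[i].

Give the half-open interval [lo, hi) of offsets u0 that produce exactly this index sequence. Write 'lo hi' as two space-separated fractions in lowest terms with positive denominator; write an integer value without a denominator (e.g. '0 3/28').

C = [1/7, 17/56, 19/56, 11/28, 15/28, 19/28, 47/56, 47/56, 51/56, 1]
j=0 picked index 0: u0 ∈ [0, 1/7)
j=1 picked index 0: u0 ∈ [-1/10, 3/70)
j=2 picked index 1: u0 ∈ [-2/35, 29/280)
j=3 picked index 3: u0 ∈ [11/280, 13/140)
j=4 picked index 4: u0 ∈ [-1/140, 19/140)
j=5 picked index 5: u0 ∈ [1/28, 5/28)
j=6 picked index 5: u0 ∈ [-9/140, 11/140)
j=7 picked index 6: u0 ∈ [-3/140, 39/280)
j=8 picked index 8: u0 ∈ [11/280, 31/280)
j=9 picked index 9: u0 ∈ [3/280, 1/10)
intersection: [11/280, 3/70)

11/280 3/70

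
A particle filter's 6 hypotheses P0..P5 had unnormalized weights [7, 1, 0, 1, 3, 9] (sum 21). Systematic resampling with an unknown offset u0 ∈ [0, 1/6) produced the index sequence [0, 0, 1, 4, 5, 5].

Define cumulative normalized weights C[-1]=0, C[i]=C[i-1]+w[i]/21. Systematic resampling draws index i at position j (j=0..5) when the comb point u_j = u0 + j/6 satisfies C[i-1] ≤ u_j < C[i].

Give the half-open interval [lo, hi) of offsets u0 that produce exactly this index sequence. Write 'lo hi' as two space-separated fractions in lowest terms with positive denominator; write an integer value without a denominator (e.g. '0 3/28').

0 1/21

C = [1/3, 8/21, 8/21, 3/7, 4/7, 1]
j=0 picked index 0: u0 ∈ [0, 1/3)
j=1 picked index 0: u0 ∈ [-1/6, 1/6)
j=2 picked index 1: u0 ∈ [0, 1/21)
j=3 picked index 4: u0 ∈ [-1/14, 1/14)
j=4 picked index 5: u0 ∈ [-2/21, 1/3)
j=5 picked index 5: u0 ∈ [-11/42, 1/6)
intersection: [0, 1/21)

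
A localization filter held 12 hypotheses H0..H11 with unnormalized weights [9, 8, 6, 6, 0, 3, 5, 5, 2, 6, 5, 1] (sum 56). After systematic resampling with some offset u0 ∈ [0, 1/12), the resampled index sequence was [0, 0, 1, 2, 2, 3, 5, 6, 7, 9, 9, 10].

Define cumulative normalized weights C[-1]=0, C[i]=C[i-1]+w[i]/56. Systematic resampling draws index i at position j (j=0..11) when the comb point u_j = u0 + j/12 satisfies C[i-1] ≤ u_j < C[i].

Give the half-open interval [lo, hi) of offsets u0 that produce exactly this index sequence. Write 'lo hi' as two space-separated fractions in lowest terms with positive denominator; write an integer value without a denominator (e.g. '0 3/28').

C = [9/56, 17/56, 23/56, 29/56, 29/56, 4/7, 37/56, 3/4, 11/14, 25/28, 55/56, 1]
j=0 picked index 0: u0 ∈ [0, 9/56)
j=1 picked index 0: u0 ∈ [-1/12, 13/168)
j=2 picked index 1: u0 ∈ [-1/168, 23/168)
j=3 picked index 2: u0 ∈ [3/56, 9/56)
j=4 picked index 2: u0 ∈ [-5/168, 13/168)
j=5 picked index 3: u0 ∈ [-1/168, 17/168)
j=6 picked index 5: u0 ∈ [1/56, 1/14)
j=7 picked index 6: u0 ∈ [-1/84, 13/168)
j=8 picked index 7: u0 ∈ [-1/168, 1/12)
j=9 picked index 9: u0 ∈ [1/28, 1/7)
j=10 picked index 9: u0 ∈ [-1/21, 5/84)
j=11 picked index 10: u0 ∈ [-1/42, 11/168)
intersection: [3/56, 5/84)

3/56 5/84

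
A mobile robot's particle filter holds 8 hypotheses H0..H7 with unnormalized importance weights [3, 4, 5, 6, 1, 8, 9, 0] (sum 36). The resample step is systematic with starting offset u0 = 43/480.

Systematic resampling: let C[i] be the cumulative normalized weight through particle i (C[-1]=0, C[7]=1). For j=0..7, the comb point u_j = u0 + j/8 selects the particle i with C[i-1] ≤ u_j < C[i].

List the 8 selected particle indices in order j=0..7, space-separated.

C = [1/12, 7/36, 1/3, 1/2, 19/36, 3/4, 1, 1]
j=0: u_0=43/480 ∈ [1/12, 7/36) → index 1
j=1: u_1=103/480 ∈ [7/36, 1/3) → index 2
j=2: u_2=163/480 ∈ [1/3, 1/2) → index 3
j=3: u_3=223/480 ∈ [1/3, 1/2) → index 3
j=4: u_4=283/480 ∈ [19/36, 3/4) → index 5
j=5: u_5=343/480 ∈ [19/36, 3/4) → index 5
j=6: u_6=403/480 ∈ [3/4, 1) → index 6
j=7: u_7=463/480 ∈ [3/4, 1) → index 6

1 2 3 3 5 5 6 6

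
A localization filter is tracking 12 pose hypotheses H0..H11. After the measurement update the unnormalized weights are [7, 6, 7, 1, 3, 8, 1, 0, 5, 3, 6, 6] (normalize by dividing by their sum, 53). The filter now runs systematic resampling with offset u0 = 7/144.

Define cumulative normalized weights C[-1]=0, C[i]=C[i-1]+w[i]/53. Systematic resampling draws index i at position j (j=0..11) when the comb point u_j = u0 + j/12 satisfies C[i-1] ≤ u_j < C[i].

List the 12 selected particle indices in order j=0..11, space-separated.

C = [7/53, 13/53, 20/53, 21/53, 24/53, 32/53, 33/53, 33/53, 38/53, 41/53, 47/53, 1]
j=0: u_0=7/144 ∈ [0, 7/53) → index 0
j=1: u_1=19/144 ∈ [0, 7/53) → index 0
j=2: u_2=31/144 ∈ [7/53, 13/53) → index 1
j=3: u_3=43/144 ∈ [13/53, 20/53) → index 2
j=4: u_4=55/144 ∈ [20/53, 21/53) → index 3
j=5: u_5=67/144 ∈ [24/53, 32/53) → index 5
j=6: u_6=79/144 ∈ [24/53, 32/53) → index 5
j=7: u_7=91/144 ∈ [33/53, 38/53) → index 8
j=8: u_8=103/144 ∈ [33/53, 38/53) → index 8
j=9: u_9=115/144 ∈ [41/53, 47/53) → index 10
j=10: u_10=127/144 ∈ [41/53, 47/53) → index 10
j=11: u_11=139/144 ∈ [47/53, 1) → index 11

0 0 1 2 3 5 5 8 8 10 10 11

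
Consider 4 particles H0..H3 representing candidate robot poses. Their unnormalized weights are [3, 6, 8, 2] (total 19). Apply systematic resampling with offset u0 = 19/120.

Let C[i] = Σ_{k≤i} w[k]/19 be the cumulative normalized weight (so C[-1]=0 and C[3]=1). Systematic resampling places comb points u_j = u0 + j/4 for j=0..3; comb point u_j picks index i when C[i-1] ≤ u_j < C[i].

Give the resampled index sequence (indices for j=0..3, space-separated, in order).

C = [3/19, 9/19, 17/19, 1]
j=0: u_0=19/120 ∈ [3/19, 9/19) → index 1
j=1: u_1=49/120 ∈ [3/19, 9/19) → index 1
j=2: u_2=79/120 ∈ [9/19, 17/19) → index 2
j=3: u_3=109/120 ∈ [17/19, 1) → index 3

1 1 2 3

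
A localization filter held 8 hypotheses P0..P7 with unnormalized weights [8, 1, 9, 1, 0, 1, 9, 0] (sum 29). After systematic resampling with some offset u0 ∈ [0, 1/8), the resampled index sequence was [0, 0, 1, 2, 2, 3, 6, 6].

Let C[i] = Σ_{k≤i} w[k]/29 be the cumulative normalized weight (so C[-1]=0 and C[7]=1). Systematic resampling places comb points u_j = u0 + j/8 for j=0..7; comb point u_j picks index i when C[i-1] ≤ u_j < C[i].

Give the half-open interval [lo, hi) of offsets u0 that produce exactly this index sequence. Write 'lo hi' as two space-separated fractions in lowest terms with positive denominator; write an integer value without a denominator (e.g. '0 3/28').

C = [8/29, 9/29, 18/29, 19/29, 19/29, 20/29, 1, 1]
j=0 picked index 0: u0 ∈ [0, 8/29)
j=1 picked index 0: u0 ∈ [-1/8, 35/232)
j=2 picked index 1: u0 ∈ [3/116, 7/116)
j=3 picked index 2: u0 ∈ [-15/232, 57/232)
j=4 picked index 2: u0 ∈ [-11/58, 7/58)
j=5 picked index 3: u0 ∈ [-1/232, 7/232)
j=6 picked index 6: u0 ∈ [-7/116, 1/4)
j=7 picked index 6: u0 ∈ [-43/232, 1/8)
intersection: [3/116, 7/232)

3/116 7/232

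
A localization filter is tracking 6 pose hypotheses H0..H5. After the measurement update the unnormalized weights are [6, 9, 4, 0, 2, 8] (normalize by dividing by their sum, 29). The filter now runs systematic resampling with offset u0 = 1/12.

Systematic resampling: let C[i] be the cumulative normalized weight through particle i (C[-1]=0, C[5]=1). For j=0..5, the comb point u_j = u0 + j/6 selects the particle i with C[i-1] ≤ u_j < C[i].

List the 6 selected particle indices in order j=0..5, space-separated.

0 1 1 2 5 5

C = [6/29, 15/29, 19/29, 19/29, 21/29, 1]
j=0: u_0=1/12 ∈ [0, 6/29) → index 0
j=1: u_1=1/4 ∈ [6/29, 15/29) → index 1
j=2: u_2=5/12 ∈ [6/29, 15/29) → index 1
j=3: u_3=7/12 ∈ [15/29, 19/29) → index 2
j=4: u_4=3/4 ∈ [21/29, 1) → index 5
j=5: u_5=11/12 ∈ [21/29, 1) → index 5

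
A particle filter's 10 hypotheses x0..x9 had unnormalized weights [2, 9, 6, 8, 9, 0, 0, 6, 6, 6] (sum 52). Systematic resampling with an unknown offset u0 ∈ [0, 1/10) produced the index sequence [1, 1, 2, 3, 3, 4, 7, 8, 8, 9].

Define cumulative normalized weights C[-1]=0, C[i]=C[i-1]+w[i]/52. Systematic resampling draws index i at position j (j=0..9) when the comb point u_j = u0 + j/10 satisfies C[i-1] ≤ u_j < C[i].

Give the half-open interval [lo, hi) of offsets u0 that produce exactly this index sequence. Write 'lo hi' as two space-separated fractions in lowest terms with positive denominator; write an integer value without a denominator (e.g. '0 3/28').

C = [1/26, 11/52, 17/52, 25/52, 17/26, 17/26, 17/26, 10/13, 23/26, 1]
j=0 picked index 1: u0 ∈ [1/26, 11/52)
j=1 picked index 1: u0 ∈ [-4/65, 29/260)
j=2 picked index 2: u0 ∈ [3/260, 33/260)
j=3 picked index 3: u0 ∈ [7/260, 47/260)
j=4 picked index 3: u0 ∈ [-19/260, 21/260)
j=5 picked index 4: u0 ∈ [-1/52, 2/13)
j=6 picked index 7: u0 ∈ [7/130, 11/65)
j=7 picked index 8: u0 ∈ [9/130, 12/65)
j=8 picked index 8: u0 ∈ [-2/65, 11/130)
j=9 picked index 9: u0 ∈ [-1/65, 1/10)
intersection: [9/130, 21/260)

9/130 21/260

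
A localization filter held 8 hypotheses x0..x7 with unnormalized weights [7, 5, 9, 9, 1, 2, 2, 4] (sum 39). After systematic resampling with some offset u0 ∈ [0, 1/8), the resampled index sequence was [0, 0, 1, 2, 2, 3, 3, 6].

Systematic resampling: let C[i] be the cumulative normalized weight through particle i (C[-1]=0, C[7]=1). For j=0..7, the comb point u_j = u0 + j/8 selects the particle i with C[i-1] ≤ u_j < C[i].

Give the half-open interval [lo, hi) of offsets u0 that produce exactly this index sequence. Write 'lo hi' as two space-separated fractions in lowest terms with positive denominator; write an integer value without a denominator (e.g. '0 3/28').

0 1/52

C = [7/39, 4/13, 7/13, 10/13, 31/39, 11/13, 35/39, 1]
j=0 picked index 0: u0 ∈ [0, 7/39)
j=1 picked index 0: u0 ∈ [-1/8, 17/312)
j=2 picked index 1: u0 ∈ [-11/156, 3/52)
j=3 picked index 2: u0 ∈ [-7/104, 17/104)
j=4 picked index 2: u0 ∈ [-5/26, 1/26)
j=5 picked index 3: u0 ∈ [-9/104, 15/104)
j=6 picked index 3: u0 ∈ [-11/52, 1/52)
j=7 picked index 6: u0 ∈ [-3/104, 7/312)
intersection: [0, 1/52)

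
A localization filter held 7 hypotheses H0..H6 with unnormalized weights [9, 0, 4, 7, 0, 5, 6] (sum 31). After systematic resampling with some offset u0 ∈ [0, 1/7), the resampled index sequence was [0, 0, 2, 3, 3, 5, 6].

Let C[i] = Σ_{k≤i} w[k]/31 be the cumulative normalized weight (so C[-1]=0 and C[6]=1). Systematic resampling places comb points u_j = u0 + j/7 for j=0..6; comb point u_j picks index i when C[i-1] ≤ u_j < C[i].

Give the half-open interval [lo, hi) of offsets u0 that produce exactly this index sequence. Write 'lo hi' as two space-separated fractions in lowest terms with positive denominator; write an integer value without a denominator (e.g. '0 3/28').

1/217 16/217

C = [9/31, 9/31, 13/31, 20/31, 20/31, 25/31, 1]
j=0 picked index 0: u0 ∈ [0, 9/31)
j=1 picked index 0: u0 ∈ [-1/7, 32/217)
j=2 picked index 2: u0 ∈ [1/217, 29/217)
j=3 picked index 3: u0 ∈ [-2/217, 47/217)
j=4 picked index 3: u0 ∈ [-33/217, 16/217)
j=5 picked index 5: u0 ∈ [-15/217, 20/217)
j=6 picked index 6: u0 ∈ [-11/217, 1/7)
intersection: [1/217, 16/217)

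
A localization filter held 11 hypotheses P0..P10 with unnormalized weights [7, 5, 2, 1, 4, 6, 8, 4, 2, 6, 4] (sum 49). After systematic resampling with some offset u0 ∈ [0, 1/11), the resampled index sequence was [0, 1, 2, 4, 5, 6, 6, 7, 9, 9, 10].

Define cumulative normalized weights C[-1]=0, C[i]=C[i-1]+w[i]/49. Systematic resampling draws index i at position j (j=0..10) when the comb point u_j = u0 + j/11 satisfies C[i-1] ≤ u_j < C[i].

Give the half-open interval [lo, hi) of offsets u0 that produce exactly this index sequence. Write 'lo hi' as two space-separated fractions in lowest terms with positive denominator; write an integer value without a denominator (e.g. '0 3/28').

C = [1/7, 12/49, 2/7, 15/49, 19/49, 25/49, 33/49, 37/49, 39/49, 45/49, 1]
j=0 picked index 0: u0 ∈ [0, 1/7)
j=1 picked index 1: u0 ∈ [4/77, 83/539)
j=2 picked index 2: u0 ∈ [34/539, 8/77)
j=3 picked index 4: u0 ∈ [18/539, 62/539)
j=4 picked index 5: u0 ∈ [13/539, 79/539)
j=5 picked index 6: u0 ∈ [30/539, 118/539)
j=6 picked index 6: u0 ∈ [-19/539, 69/539)
j=7 picked index 7: u0 ∈ [20/539, 64/539)
j=8 picked index 9: u0 ∈ [37/539, 103/539)
j=9 picked index 9: u0 ∈ [-12/539, 54/539)
j=10 picked index 10: u0 ∈ [5/539, 1/11)
intersection: [37/539, 1/11)

37/539 1/11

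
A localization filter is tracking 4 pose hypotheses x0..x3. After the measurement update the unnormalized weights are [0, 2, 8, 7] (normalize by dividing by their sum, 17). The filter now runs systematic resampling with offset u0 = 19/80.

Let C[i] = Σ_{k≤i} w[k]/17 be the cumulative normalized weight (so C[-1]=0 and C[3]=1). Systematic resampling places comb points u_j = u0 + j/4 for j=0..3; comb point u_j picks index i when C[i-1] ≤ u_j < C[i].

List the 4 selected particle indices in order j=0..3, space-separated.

2 2 3 3

C = [0, 2/17, 10/17, 1]
j=0: u_0=19/80 ∈ [2/17, 10/17) → index 2
j=1: u_1=39/80 ∈ [2/17, 10/17) → index 2
j=2: u_2=59/80 ∈ [10/17, 1) → index 3
j=3: u_3=79/80 ∈ [10/17, 1) → index 3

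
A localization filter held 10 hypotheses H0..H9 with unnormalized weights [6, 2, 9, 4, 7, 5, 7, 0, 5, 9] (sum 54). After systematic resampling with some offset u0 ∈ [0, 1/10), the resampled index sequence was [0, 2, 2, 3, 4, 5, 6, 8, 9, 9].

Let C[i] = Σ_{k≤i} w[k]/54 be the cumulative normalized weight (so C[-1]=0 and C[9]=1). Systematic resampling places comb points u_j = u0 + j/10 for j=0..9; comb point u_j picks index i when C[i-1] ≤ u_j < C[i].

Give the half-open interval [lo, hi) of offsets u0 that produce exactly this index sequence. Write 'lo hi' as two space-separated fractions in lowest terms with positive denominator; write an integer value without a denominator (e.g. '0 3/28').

C = [1/9, 4/27, 17/54, 7/18, 14/27, 11/18, 20/27, 20/27, 5/6, 1]
j=0 picked index 0: u0 ∈ [0, 1/9)
j=1 picked index 2: u0 ∈ [13/270, 29/135)
j=2 picked index 2: u0 ∈ [-7/135, 31/270)
j=3 picked index 3: u0 ∈ [2/135, 4/45)
j=4 picked index 4: u0 ∈ [-1/90, 16/135)
j=5 picked index 5: u0 ∈ [1/54, 1/9)
j=6 picked index 6: u0 ∈ [1/90, 19/135)
j=7 picked index 8: u0 ∈ [11/270, 2/15)
j=8 picked index 9: u0 ∈ [1/30, 1/5)
j=9 picked index 9: u0 ∈ [-1/15, 1/10)
intersection: [13/270, 4/45)

13/270 4/45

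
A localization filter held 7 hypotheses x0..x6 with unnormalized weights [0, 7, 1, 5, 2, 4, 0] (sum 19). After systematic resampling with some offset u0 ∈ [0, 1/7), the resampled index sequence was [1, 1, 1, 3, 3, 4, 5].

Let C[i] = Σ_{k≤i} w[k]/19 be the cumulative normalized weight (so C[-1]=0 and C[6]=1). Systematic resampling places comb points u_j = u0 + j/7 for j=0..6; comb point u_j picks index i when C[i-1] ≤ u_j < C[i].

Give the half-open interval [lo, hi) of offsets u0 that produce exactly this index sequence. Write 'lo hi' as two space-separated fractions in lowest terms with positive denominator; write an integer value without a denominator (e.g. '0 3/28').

0 10/133

C = [0, 7/19, 8/19, 13/19, 15/19, 1, 1]
j=0 picked index 1: u0 ∈ [0, 7/19)
j=1 picked index 1: u0 ∈ [-1/7, 30/133)
j=2 picked index 1: u0 ∈ [-2/7, 11/133)
j=3 picked index 3: u0 ∈ [-1/133, 34/133)
j=4 picked index 3: u0 ∈ [-20/133, 15/133)
j=5 picked index 4: u0 ∈ [-4/133, 10/133)
j=6 picked index 5: u0 ∈ [-9/133, 1/7)
intersection: [0, 10/133)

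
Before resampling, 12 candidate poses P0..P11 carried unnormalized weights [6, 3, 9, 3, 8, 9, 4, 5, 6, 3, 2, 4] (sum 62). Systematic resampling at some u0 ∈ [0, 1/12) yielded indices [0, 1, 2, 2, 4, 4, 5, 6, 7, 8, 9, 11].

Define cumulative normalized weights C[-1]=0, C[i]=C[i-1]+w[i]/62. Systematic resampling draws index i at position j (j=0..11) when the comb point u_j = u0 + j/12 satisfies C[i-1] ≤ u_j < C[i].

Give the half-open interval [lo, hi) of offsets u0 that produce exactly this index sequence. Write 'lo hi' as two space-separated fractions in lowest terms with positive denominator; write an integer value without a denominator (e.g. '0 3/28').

11/372 5/124

C = [3/31, 9/62, 9/31, 21/62, 29/62, 19/31, 21/31, 47/62, 53/62, 28/31, 29/31, 1]
j=0 picked index 0: u0 ∈ [0, 3/31)
j=1 picked index 1: u0 ∈ [5/372, 23/372)
j=2 picked index 2: u0 ∈ [-2/93, 23/186)
j=3 picked index 2: u0 ∈ [-13/124, 5/124)
j=4 picked index 4: u0 ∈ [1/186, 25/186)
j=5 picked index 4: u0 ∈ [-29/372, 19/372)
j=6 picked index 5: u0 ∈ [-1/31, 7/62)
j=7 picked index 6: u0 ∈ [11/372, 35/372)
j=8 picked index 7: u0 ∈ [1/93, 17/186)
j=9 picked index 8: u0 ∈ [1/124, 13/124)
j=10 picked index 9: u0 ∈ [2/93, 13/186)
j=11 picked index 11: u0 ∈ [7/372, 1/12)
intersection: [11/372, 5/124)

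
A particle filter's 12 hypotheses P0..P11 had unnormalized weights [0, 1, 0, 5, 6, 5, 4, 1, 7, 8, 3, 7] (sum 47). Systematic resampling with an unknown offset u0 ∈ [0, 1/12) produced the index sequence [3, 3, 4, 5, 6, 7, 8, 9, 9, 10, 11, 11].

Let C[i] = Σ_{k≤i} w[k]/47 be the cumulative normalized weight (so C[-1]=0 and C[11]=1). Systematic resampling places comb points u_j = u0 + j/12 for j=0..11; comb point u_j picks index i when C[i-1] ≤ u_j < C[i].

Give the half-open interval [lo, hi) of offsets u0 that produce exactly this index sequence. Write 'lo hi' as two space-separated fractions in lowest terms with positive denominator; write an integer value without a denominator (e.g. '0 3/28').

C = [0, 1/47, 1/47, 6/47, 12/47, 17/47, 21/47, 22/47, 29/47, 37/47, 40/47, 1]
j=0 picked index 3: u0 ∈ [1/47, 6/47)
j=1 picked index 3: u0 ∈ [-35/564, 25/564)
j=2 picked index 4: u0 ∈ [-11/282, 25/282)
j=3 picked index 5: u0 ∈ [1/188, 21/188)
j=4 picked index 6: u0 ∈ [4/141, 16/141)
j=5 picked index 7: u0 ∈ [17/564, 29/564)
j=6 picked index 8: u0 ∈ [-3/94, 11/94)
j=7 picked index 9: u0 ∈ [19/564, 115/564)
j=8 picked index 9: u0 ∈ [-7/141, 17/141)
j=9 picked index 10: u0 ∈ [7/188, 19/188)
j=10 picked index 11: u0 ∈ [5/282, 1/6)
j=11 picked index 11: u0 ∈ [-37/564, 1/12)
intersection: [7/188, 25/564)

7/188 25/564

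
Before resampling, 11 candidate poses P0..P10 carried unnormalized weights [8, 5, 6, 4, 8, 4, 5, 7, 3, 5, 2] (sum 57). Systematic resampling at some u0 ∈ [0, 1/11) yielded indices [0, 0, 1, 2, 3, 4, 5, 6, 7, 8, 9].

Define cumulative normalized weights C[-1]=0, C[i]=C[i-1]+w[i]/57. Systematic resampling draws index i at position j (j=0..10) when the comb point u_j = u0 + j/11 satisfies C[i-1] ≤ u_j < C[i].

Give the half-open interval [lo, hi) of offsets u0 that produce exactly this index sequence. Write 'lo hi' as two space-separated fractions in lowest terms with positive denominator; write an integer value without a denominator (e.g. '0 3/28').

C = [8/57, 13/57, 1/3, 23/57, 31/57, 35/57, 40/57, 47/57, 50/57, 55/57, 1]
j=0 picked index 0: u0 ∈ [0, 8/57)
j=1 picked index 0: u0 ∈ [-1/11, 31/627)
j=2 picked index 1: u0 ∈ [-26/627, 29/627)
j=3 picked index 2: u0 ∈ [-28/627, 2/33)
j=4 picked index 3: u0 ∈ [-1/33, 25/627)
j=5 picked index 4: u0 ∈ [-32/627, 56/627)
j=6 picked index 5: u0 ∈ [-1/627, 43/627)
j=7 picked index 6: u0 ∈ [-14/627, 41/627)
j=8 picked index 7: u0 ∈ [-16/627, 61/627)
j=9 picked index 8: u0 ∈ [4/627, 37/627)
j=10 picked index 9: u0 ∈ [-20/627, 35/627)
intersection: [4/627, 25/627)

4/627 25/627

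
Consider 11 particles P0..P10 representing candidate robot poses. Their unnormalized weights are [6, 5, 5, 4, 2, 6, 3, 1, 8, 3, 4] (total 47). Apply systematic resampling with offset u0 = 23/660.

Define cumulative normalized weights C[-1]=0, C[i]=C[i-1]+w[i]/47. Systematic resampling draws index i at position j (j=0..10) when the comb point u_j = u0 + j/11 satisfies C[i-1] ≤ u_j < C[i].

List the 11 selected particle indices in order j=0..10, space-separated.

0 0 1 2 3 5 5 7 8 9 10

C = [6/47, 11/47, 16/47, 20/47, 22/47, 28/47, 31/47, 32/47, 40/47, 43/47, 1]
j=0: u_0=23/660 ∈ [0, 6/47) → index 0
j=1: u_1=83/660 ∈ [0, 6/47) → index 0
j=2: u_2=13/60 ∈ [6/47, 11/47) → index 1
j=3: u_3=203/660 ∈ [11/47, 16/47) → index 2
j=4: u_4=263/660 ∈ [16/47, 20/47) → index 3
j=5: u_5=323/660 ∈ [22/47, 28/47) → index 5
j=6: u_6=383/660 ∈ [22/47, 28/47) → index 5
j=7: u_7=443/660 ∈ [31/47, 32/47) → index 7
j=8: u_8=503/660 ∈ [32/47, 40/47) → index 8
j=9: u_9=563/660 ∈ [40/47, 43/47) → index 9
j=10: u_10=623/660 ∈ [43/47, 1) → index 10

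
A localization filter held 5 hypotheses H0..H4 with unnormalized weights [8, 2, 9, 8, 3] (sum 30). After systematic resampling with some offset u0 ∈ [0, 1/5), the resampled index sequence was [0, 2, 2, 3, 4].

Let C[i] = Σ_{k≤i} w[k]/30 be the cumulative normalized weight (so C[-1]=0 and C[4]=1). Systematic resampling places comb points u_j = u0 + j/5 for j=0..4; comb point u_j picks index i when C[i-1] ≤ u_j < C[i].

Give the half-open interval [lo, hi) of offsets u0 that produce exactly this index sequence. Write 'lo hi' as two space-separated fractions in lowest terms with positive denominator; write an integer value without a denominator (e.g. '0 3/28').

2/15 1/5

C = [4/15, 1/3, 19/30, 9/10, 1]
j=0 picked index 0: u0 ∈ [0, 4/15)
j=1 picked index 2: u0 ∈ [2/15, 13/30)
j=2 picked index 2: u0 ∈ [-1/15, 7/30)
j=3 picked index 3: u0 ∈ [1/30, 3/10)
j=4 picked index 4: u0 ∈ [1/10, 1/5)
intersection: [2/15, 1/5)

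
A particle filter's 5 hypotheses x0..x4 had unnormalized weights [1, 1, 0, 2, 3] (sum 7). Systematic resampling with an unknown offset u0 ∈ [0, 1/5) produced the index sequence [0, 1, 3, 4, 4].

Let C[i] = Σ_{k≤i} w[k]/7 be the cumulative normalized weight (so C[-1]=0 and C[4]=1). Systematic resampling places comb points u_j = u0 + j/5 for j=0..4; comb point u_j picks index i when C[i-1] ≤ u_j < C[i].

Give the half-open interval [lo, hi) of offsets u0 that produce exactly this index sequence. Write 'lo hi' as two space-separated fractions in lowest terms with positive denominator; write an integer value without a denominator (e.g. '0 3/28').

C = [1/7, 2/7, 2/7, 4/7, 1]
j=0 picked index 0: u0 ∈ [0, 1/7)
j=1 picked index 1: u0 ∈ [-2/35, 3/35)
j=2 picked index 3: u0 ∈ [-4/35, 6/35)
j=3 picked index 4: u0 ∈ [-1/35, 2/5)
j=4 picked index 4: u0 ∈ [-8/35, 1/5)
intersection: [0, 3/35)

0 3/35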